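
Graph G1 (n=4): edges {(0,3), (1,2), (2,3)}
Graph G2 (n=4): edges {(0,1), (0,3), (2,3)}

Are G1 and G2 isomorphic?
Yes, isomorphic

The graphs are isomorphic.
One valid mapping φ: V(G1) → V(G2): 0→2, 1→1, 2→0, 3→3

Verify φ preserves adjacency — for each edge of G1, its image is an edge of G2:
  (0,3) → (φ(0),φ(3)) = (2,3) ∈ E(G2) ✓
  (1,2) → (φ(1),φ(2)) = (0,1) ∈ E(G2) ✓
  (2,3) → (φ(2),φ(3)) = (0,3) ∈ E(G2) ✓
All 3 edges of G1 map to edges of G2, and |E(G1)| = |E(G2)| = 3, so φ is a bijection on edges as well as vertices. Hence G1 ≅ G2.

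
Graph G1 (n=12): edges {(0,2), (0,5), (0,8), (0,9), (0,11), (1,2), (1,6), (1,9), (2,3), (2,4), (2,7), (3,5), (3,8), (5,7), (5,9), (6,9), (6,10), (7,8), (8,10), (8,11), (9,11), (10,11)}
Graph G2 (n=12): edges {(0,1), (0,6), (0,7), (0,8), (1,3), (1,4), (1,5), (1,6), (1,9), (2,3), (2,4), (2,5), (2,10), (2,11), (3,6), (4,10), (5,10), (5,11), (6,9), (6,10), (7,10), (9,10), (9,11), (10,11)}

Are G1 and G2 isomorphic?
No, not isomorphic

The graphs are NOT isomorphic.

Counting triangles (3-cliques): G1 has 5, G2 has 10.
Triangle count is an isomorphism invariant, so differing triangle counts rule out isomorphism.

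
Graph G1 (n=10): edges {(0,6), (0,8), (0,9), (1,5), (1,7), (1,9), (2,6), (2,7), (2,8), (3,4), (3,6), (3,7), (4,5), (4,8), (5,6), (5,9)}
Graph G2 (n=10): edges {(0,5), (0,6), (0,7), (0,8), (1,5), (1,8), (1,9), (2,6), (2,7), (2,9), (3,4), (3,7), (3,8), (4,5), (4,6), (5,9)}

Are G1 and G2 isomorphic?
Yes, isomorphic

The graphs are isomorphic.
One valid mapping φ: V(G1) → V(G2): 0→8, 1→9, 2→7, 3→6, 4→4, 5→5, 6→0, 7→2, 8→3, 9→1

Verify φ preserves adjacency — for each edge of G1, its image is an edge of G2:
  (0,6) → (φ(0),φ(6)) = (0,8) ∈ E(G2) ✓
  (0,8) → (φ(0),φ(8)) = (3,8) ∈ E(G2) ✓
  (0,9) → (φ(0),φ(9)) = (1,8) ∈ E(G2) ✓
  (1,5) → (φ(1),φ(5)) = (5,9) ∈ E(G2) ✓
  (1,7) → (φ(1),φ(7)) = (2,9) ∈ E(G2) ✓
  (1,9) → (φ(1),φ(9)) = (1,9) ∈ E(G2) ✓
  (2,6) → (φ(2),φ(6)) = (0,7) ∈ E(G2) ✓
  (2,7) → (φ(2),φ(7)) = (2,7) ∈ E(G2) ✓
  (2,8) → (φ(2),φ(8)) = (3,7) ∈ E(G2) ✓
  (3,4) → (φ(3),φ(4)) = (4,6) ∈ E(G2) ✓
  (3,6) → (φ(3),φ(6)) = (0,6) ∈ E(G2) ✓
  (3,7) → (φ(3),φ(7)) = (2,6) ∈ E(G2) ✓
  (4,5) → (φ(4),φ(5)) = (4,5) ∈ E(G2) ✓
  (4,8) → (φ(4),φ(8)) = (3,4) ∈ E(G2) ✓
  (5,6) → (φ(5),φ(6)) = (0,5) ∈ E(G2) ✓
  (5,9) → (φ(5),φ(9)) = (1,5) ∈ E(G2) ✓
All 16 edges of G1 map to edges of G2, and |E(G1)| = |E(G2)| = 16, so φ is a bijection on edges as well as vertices. Hence G1 ≅ G2.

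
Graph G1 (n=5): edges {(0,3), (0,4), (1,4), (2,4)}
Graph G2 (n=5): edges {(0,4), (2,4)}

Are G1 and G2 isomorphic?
No, not isomorphic

The graphs are NOT isomorphic.

Counting edges: G1 has 4 edge(s); G2 has 2 edge(s).
Edge count is an isomorphism invariant (a bijection on vertices induces a bijection on edges), so differing edge counts rule out isomorphism.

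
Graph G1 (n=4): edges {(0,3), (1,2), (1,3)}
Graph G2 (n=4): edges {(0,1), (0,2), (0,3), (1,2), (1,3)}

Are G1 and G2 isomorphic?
No, not isomorphic

The graphs are NOT isomorphic.

Counting edges: G1 has 3 edge(s); G2 has 5 edge(s).
Edge count is an isomorphism invariant (a bijection on vertices induces a bijection on edges), so differing edge counts rule out isomorphism.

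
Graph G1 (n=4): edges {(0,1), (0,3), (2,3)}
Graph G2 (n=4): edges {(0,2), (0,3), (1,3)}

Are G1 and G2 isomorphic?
Yes, isomorphic

The graphs are isomorphic.
One valid mapping φ: V(G1) → V(G2): 0→0, 1→2, 2→1, 3→3

Verify φ preserves adjacency — for each edge of G1, its image is an edge of G2:
  (0,1) → (φ(0),φ(1)) = (0,2) ∈ E(G2) ✓
  (0,3) → (φ(0),φ(3)) = (0,3) ∈ E(G2) ✓
  (2,3) → (φ(2),φ(3)) = (1,3) ∈ E(G2) ✓
All 3 edges of G1 map to edges of G2, and |E(G1)| = |E(G2)| = 3, so φ is a bijection on edges as well as vertices. Hence G1 ≅ G2.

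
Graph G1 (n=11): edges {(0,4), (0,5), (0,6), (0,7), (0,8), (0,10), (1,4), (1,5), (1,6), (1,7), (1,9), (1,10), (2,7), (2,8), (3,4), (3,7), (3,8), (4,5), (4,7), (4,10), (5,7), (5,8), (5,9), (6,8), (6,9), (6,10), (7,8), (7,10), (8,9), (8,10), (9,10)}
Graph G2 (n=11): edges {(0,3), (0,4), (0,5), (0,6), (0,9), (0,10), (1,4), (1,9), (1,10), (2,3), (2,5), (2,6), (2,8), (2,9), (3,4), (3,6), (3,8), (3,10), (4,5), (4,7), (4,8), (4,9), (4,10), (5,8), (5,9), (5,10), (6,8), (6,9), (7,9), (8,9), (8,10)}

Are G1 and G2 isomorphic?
Yes, isomorphic

The graphs are isomorphic.
One valid mapping φ: V(G1) → V(G2): 0→5, 1→3, 2→7, 3→1, 4→10, 5→0, 6→2, 7→4, 8→9, 9→6, 10→8

Verify φ preserves adjacency — for each edge of G1, its image is an edge of G2:
  (0,4) → (φ(0),φ(4)) = (5,10) ∈ E(G2) ✓
  (0,5) → (φ(0),φ(5)) = (0,5) ∈ E(G2) ✓
  (0,6) → (φ(0),φ(6)) = (2,5) ∈ E(G2) ✓
  (0,7) → (φ(0),φ(7)) = (4,5) ∈ E(G2) ✓
  (0,8) → (φ(0),φ(8)) = (5,9) ∈ E(G2) ✓
  (0,10) → (φ(0),φ(10)) = (5,8) ∈ E(G2) ✓
  (1,4) → (φ(1),φ(4)) = (3,10) ∈ E(G2) ✓
  (1,5) → (φ(1),φ(5)) = (0,3) ∈ E(G2) ✓
  (1,6) → (φ(1),φ(6)) = (2,3) ∈ E(G2) ✓
  (1,7) → (φ(1),φ(7)) = (3,4) ∈ E(G2) ✓
  (1,9) → (φ(1),φ(9)) = (3,6) ∈ E(G2) ✓
  (1,10) → (φ(1),φ(10)) = (3,8) ∈ E(G2) ✓
  (2,7) → (φ(2),φ(7)) = (4,7) ∈ E(G2) ✓
  (2,8) → (φ(2),φ(8)) = (7,9) ∈ E(G2) ✓
  (3,4) → (φ(3),φ(4)) = (1,10) ∈ E(G2) ✓
  (3,7) → (φ(3),φ(7)) = (1,4) ∈ E(G2) ✓
  (3,8) → (φ(3),φ(8)) = (1,9) ∈ E(G2) ✓
  (4,5) → (φ(4),φ(5)) = (0,10) ∈ E(G2) ✓
  (4,7) → (φ(4),φ(7)) = (4,10) ∈ E(G2) ✓
  (4,10) → (φ(4),φ(10)) = (8,10) ∈ E(G2) ✓
  (5,7) → (φ(5),φ(7)) = (0,4) ∈ E(G2) ✓
  (5,8) → (φ(5),φ(8)) = (0,9) ∈ E(G2) ✓
  (5,9) → (φ(5),φ(9)) = (0,6) ∈ E(G2) ✓
  (6,8) → (φ(6),φ(8)) = (2,9) ∈ E(G2) ✓
  (6,9) → (φ(6),φ(9)) = (2,6) ∈ E(G2) ✓
  (6,10) → (φ(6),φ(10)) = (2,8) ∈ E(G2) ✓
  (7,8) → (φ(7),φ(8)) = (4,9) ∈ E(G2) ✓
  (7,10) → (φ(7),φ(10)) = (4,8) ∈ E(G2) ✓
  (8,9) → (φ(8),φ(9)) = (6,9) ∈ E(G2) ✓
  (8,10) → (φ(8),φ(10)) = (8,9) ∈ E(G2) ✓
  (9,10) → (φ(9),φ(10)) = (6,8) ∈ E(G2) ✓
All 31 edges of G1 map to edges of G2, and |E(G1)| = |E(G2)| = 31, so φ is a bijection on edges as well as vertices. Hence G1 ≅ G2.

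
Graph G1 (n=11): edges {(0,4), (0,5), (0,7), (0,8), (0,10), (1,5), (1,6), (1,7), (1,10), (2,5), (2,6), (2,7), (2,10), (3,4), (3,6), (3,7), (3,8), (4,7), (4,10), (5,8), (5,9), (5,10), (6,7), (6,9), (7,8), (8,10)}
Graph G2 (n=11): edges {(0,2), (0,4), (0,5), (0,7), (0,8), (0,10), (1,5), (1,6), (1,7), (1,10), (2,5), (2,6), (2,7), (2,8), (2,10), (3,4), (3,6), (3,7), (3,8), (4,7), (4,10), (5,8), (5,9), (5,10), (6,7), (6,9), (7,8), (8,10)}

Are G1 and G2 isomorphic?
No, not isomorphic

The graphs are NOT isomorphic.

Counting edges: G1 has 26 edge(s); G2 has 28 edge(s).
Edge count is an isomorphism invariant (a bijection on vertices induces a bijection on edges), so differing edge counts rule out isomorphism.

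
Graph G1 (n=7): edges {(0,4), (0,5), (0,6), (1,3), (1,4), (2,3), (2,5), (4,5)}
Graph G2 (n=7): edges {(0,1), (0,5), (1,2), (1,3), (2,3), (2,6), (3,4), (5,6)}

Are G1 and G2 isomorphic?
Yes, isomorphic

The graphs are isomorphic.
One valid mapping φ: V(G1) → V(G2): 0→3, 1→6, 2→0, 3→5, 4→2, 5→1, 6→4

Verify φ preserves adjacency — for each edge of G1, its image is an edge of G2:
  (0,4) → (φ(0),φ(4)) = (2,3) ∈ E(G2) ✓
  (0,5) → (φ(0),φ(5)) = (1,3) ∈ E(G2) ✓
  (0,6) → (φ(0),φ(6)) = (3,4) ∈ E(G2) ✓
  (1,3) → (φ(1),φ(3)) = (5,6) ∈ E(G2) ✓
  (1,4) → (φ(1),φ(4)) = (2,6) ∈ E(G2) ✓
  (2,3) → (φ(2),φ(3)) = (0,5) ∈ E(G2) ✓
  (2,5) → (φ(2),φ(5)) = (0,1) ∈ E(G2) ✓
  (4,5) → (φ(4),φ(5)) = (1,2) ∈ E(G2) ✓
All 8 edges of G1 map to edges of G2, and |E(G1)| = |E(G2)| = 8, so φ is a bijection on edges as well as vertices. Hence G1 ≅ G2.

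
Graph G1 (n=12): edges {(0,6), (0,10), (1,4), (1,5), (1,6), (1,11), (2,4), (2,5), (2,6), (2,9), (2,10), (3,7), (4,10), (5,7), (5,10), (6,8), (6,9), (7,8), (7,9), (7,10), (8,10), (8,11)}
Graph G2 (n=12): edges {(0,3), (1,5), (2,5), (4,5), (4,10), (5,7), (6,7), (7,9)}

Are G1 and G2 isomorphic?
No, not isomorphic

The graphs are NOT isomorphic.

Connected components of G1: 1 component(s) with vertex sets [[0, 1, 2, 3, 4, 5, 6, 7, 8, 9, 10, 11]], sizes [12].
Connected components of G2: 4 component(s) with vertex sets [[8], [11], [0, 3], [1, 2, 4, 5, 6, 7, 9, 10]], sizes [1, 1, 2, 8].
The number of connected components (and the multiset of component sizes) is an isomorphism invariant — an isomorphism maps each component of G1 bijectively onto a component of G2. Since G1 has 1 component(s) and G2 has 4, they cannot be isomorphic.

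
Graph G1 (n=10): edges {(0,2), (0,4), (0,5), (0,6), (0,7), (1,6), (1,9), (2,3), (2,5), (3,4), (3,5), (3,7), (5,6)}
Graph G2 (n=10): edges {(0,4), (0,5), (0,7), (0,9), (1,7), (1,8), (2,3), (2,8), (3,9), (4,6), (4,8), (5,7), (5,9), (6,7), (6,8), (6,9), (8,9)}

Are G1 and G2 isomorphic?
No, not isomorphic

The graphs are NOT isomorphic.

Connected components of G1: 2 component(s) with vertex sets [[8], [0, 1, 2, 3, 4, 5, 6, 7, 9]], sizes [1, 9].
Connected components of G2: 1 component(s) with vertex sets [[0, 1, 2, 3, 4, 5, 6, 7, 8, 9]], sizes [10].
The number of connected components (and the multiset of component sizes) is an isomorphism invariant — an isomorphism maps each component of G1 bijectively onto a component of G2. Since G1 has 2 component(s) and G2 has 1, they cannot be isomorphic.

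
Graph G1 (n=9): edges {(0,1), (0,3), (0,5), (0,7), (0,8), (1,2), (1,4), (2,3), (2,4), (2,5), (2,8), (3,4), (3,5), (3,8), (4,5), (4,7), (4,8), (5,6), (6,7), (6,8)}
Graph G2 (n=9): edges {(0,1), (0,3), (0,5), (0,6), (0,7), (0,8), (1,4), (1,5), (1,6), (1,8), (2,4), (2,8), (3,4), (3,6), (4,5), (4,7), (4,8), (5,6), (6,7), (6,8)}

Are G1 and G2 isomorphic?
No, not isomorphic

The graphs are NOT isomorphic.

Degrees in G1: deg(0)=5, deg(1)=3, deg(2)=5, deg(3)=5, deg(4)=6, deg(5)=5, deg(6)=3, deg(7)=3, deg(8)=5.
Sorted degree sequence of G1: [6, 5, 5, 5, 5, 5, 3, 3, 3].
Degrees in G2: deg(0)=6, deg(1)=5, deg(2)=2, deg(3)=3, deg(4)=6, deg(5)=4, deg(6)=6, deg(7)=3, deg(8)=5.
Sorted degree sequence of G2: [6, 6, 6, 5, 5, 4, 3, 3, 2].
The (sorted) degree sequence is an isomorphism invariant, so since G1 and G2 have different degree sequences they cannot be isomorphic.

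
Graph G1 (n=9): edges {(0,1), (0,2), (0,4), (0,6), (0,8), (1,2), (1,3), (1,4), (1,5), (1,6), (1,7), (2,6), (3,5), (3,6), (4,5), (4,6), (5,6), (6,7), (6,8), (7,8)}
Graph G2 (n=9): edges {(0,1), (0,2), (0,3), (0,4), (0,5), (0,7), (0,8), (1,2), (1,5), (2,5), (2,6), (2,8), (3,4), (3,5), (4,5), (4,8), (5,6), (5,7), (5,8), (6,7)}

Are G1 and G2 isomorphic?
Yes, isomorphic

The graphs are isomorphic.
One valid mapping φ: V(G1) → V(G2): 0→2, 1→0, 2→1, 3→3, 4→8, 5→4, 6→5, 7→7, 8→6

Verify φ preserves adjacency — for each edge of G1, its image is an edge of G2:
  (0,1) → (φ(0),φ(1)) = (0,2) ∈ E(G2) ✓
  (0,2) → (φ(0),φ(2)) = (1,2) ∈ E(G2) ✓
  (0,4) → (φ(0),φ(4)) = (2,8) ∈ E(G2) ✓
  (0,6) → (φ(0),φ(6)) = (2,5) ∈ E(G2) ✓
  (0,8) → (φ(0),φ(8)) = (2,6) ∈ E(G2) ✓
  (1,2) → (φ(1),φ(2)) = (0,1) ∈ E(G2) ✓
  (1,3) → (φ(1),φ(3)) = (0,3) ∈ E(G2) ✓
  (1,4) → (φ(1),φ(4)) = (0,8) ∈ E(G2) ✓
  (1,5) → (φ(1),φ(5)) = (0,4) ∈ E(G2) ✓
  (1,6) → (φ(1),φ(6)) = (0,5) ∈ E(G2) ✓
  (1,7) → (φ(1),φ(7)) = (0,7) ∈ E(G2) ✓
  (2,6) → (φ(2),φ(6)) = (1,5) ∈ E(G2) ✓
  (3,5) → (φ(3),φ(5)) = (3,4) ∈ E(G2) ✓
  (3,6) → (φ(3),φ(6)) = (3,5) ∈ E(G2) ✓
  (4,5) → (φ(4),φ(5)) = (4,8) ∈ E(G2) ✓
  (4,6) → (φ(4),φ(6)) = (5,8) ∈ E(G2) ✓
  (5,6) → (φ(5),φ(6)) = (4,5) ∈ E(G2) ✓
  (6,7) → (φ(6),φ(7)) = (5,7) ∈ E(G2) ✓
  (6,8) → (φ(6),φ(8)) = (5,6) ∈ E(G2) ✓
  (7,8) → (φ(7),φ(8)) = (6,7) ∈ E(G2) ✓
All 20 edges of G1 map to edges of G2, and |E(G1)| = |E(G2)| = 20, so φ is a bijection on edges as well as vertices. Hence G1 ≅ G2.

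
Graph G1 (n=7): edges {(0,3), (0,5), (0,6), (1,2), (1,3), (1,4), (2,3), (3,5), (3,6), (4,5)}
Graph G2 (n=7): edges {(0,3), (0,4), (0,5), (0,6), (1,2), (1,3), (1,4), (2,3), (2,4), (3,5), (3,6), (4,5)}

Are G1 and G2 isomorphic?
No, not isomorphic

The graphs are NOT isomorphic.

Counting edges: G1 has 10 edge(s); G2 has 12 edge(s).
Edge count is an isomorphism invariant (a bijection on vertices induces a bijection on edges), so differing edge counts rule out isomorphism.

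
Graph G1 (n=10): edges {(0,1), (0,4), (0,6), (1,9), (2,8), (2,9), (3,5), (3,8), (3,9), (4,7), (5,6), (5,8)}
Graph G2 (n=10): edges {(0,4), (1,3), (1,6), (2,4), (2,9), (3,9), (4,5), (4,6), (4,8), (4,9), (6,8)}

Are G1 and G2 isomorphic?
No, not isomorphic

The graphs are NOT isomorphic.

Connected components of G1: 1 component(s) with vertex sets [[0, 1, 2, 3, 4, 5, 6, 7, 8, 9]], sizes [10].
Connected components of G2: 2 component(s) with vertex sets [[7], [0, 1, 2, 3, 4, 5, 6, 8, 9]], sizes [1, 9].
The number of connected components (and the multiset of component sizes) is an isomorphism invariant — an isomorphism maps each component of G1 bijectively onto a component of G2. Since G1 has 1 component(s) and G2 has 2, they cannot be isomorphic.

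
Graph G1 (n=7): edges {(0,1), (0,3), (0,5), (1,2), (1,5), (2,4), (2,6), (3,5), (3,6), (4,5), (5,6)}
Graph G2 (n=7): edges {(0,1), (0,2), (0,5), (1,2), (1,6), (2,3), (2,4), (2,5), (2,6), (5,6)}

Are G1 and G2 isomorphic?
No, not isomorphic

The graphs are NOT isomorphic.

Counting triangles (3-cliques): G1 has 3, G2 has 4.
Triangle count is an isomorphism invariant, so differing triangle counts rule out isomorphism.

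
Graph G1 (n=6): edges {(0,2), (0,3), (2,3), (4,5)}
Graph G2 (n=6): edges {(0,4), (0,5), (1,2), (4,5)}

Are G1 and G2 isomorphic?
Yes, isomorphic

The graphs are isomorphic.
One valid mapping φ: V(G1) → V(G2): 0→4, 1→3, 2→5, 3→0, 4→1, 5→2

Verify φ preserves adjacency — for each edge of G1, its image is an edge of G2:
  (0,2) → (φ(0),φ(2)) = (4,5) ∈ E(G2) ✓
  (0,3) → (φ(0),φ(3)) = (0,4) ∈ E(G2) ✓
  (2,3) → (φ(2),φ(3)) = (0,5) ∈ E(G2) ✓
  (4,5) → (φ(4),φ(5)) = (1,2) ∈ E(G2) ✓
All 4 edges of G1 map to edges of G2, and |E(G1)| = |E(G2)| = 4, so φ is a bijection on edges as well as vertices. Hence G1 ≅ G2.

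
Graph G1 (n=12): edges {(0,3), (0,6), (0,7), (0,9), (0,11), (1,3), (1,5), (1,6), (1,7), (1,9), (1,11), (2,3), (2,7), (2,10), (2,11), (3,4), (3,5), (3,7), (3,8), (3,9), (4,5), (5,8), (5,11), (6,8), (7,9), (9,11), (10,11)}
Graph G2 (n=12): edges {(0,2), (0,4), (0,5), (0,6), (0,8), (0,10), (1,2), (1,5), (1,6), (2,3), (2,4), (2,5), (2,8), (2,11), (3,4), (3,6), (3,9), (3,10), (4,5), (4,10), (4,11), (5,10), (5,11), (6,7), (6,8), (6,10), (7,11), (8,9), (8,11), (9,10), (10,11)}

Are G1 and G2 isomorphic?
No, not isomorphic

The graphs are NOT isomorphic.

Counting triangles (3-cliques): G1 has 15, G2 has 21.
Triangle count is an isomorphism invariant, so differing triangle counts rule out isomorphism.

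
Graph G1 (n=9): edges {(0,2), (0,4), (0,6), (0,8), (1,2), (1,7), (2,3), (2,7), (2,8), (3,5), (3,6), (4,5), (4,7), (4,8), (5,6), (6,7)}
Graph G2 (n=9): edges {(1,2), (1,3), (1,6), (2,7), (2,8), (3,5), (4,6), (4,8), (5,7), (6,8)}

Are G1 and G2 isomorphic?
No, not isomorphic

The graphs are NOT isomorphic.

Connected components of G1: 1 component(s) with vertex sets [[0, 1, 2, 3, 4, 5, 6, 7, 8]], sizes [9].
Connected components of G2: 2 component(s) with vertex sets [[0], [1, 2, 3, 4, 5, 6, 7, 8]], sizes [1, 8].
The number of connected components (and the multiset of component sizes) is an isomorphism invariant — an isomorphism maps each component of G1 bijectively onto a component of G2. Since G1 has 1 component(s) and G2 has 2, they cannot be isomorphic.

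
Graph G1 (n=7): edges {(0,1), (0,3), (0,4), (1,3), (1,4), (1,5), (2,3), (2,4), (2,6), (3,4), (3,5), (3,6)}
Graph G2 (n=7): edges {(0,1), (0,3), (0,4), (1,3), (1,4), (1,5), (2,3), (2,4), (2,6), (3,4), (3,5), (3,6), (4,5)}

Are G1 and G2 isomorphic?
No, not isomorphic

The graphs are NOT isomorphic.

Counting edges: G1 has 12 edge(s); G2 has 13 edge(s).
Edge count is an isomorphism invariant (a bijection on vertices induces a bijection on edges), so differing edge counts rule out isomorphism.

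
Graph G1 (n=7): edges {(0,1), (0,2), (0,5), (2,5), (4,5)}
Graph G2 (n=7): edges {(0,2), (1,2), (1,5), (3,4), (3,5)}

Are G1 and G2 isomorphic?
No, not isomorphic

The graphs are NOT isomorphic.

Connected components of G1: 3 component(s) with vertex sets [[3], [6], [0, 1, 2, 4, 5]], sizes [1, 1, 5].
Connected components of G2: 2 component(s) with vertex sets [[6], [0, 1, 2, 3, 4, 5]], sizes [1, 6].
The number of connected components (and the multiset of component sizes) is an isomorphism invariant — an isomorphism maps each component of G1 bijectively onto a component of G2. Since G1 has 3 component(s) and G2 has 2, they cannot be isomorphic.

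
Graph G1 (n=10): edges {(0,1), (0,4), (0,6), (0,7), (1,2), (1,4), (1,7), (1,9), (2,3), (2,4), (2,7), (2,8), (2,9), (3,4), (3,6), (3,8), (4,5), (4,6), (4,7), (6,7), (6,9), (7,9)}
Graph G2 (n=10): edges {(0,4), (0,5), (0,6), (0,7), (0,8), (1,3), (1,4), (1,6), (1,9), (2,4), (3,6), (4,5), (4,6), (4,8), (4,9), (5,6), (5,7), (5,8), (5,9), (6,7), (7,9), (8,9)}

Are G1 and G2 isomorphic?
Yes, isomorphic

The graphs are isomorphic.
One valid mapping φ: V(G1) → V(G2): 0→8, 1→0, 2→6, 3→1, 4→4, 5→2, 6→9, 7→5, 8→3, 9→7

Verify φ preserves adjacency — for each edge of G1, its image is an edge of G2:
  (0,1) → (φ(0),φ(1)) = (0,8) ∈ E(G2) ✓
  (0,4) → (φ(0),φ(4)) = (4,8) ∈ E(G2) ✓
  (0,6) → (φ(0),φ(6)) = (8,9) ∈ E(G2) ✓
  (0,7) → (φ(0),φ(7)) = (5,8) ∈ E(G2) ✓
  (1,2) → (φ(1),φ(2)) = (0,6) ∈ E(G2) ✓
  (1,4) → (φ(1),φ(4)) = (0,4) ∈ E(G2) ✓
  (1,7) → (φ(1),φ(7)) = (0,5) ∈ E(G2) ✓
  (1,9) → (φ(1),φ(9)) = (0,7) ∈ E(G2) ✓
  (2,3) → (φ(2),φ(3)) = (1,6) ∈ E(G2) ✓
  (2,4) → (φ(2),φ(4)) = (4,6) ∈ E(G2) ✓
  (2,7) → (φ(2),φ(7)) = (5,6) ∈ E(G2) ✓
  (2,8) → (φ(2),φ(8)) = (3,6) ∈ E(G2) ✓
  (2,9) → (φ(2),φ(9)) = (6,7) ∈ E(G2) ✓
  (3,4) → (φ(3),φ(4)) = (1,4) ∈ E(G2) ✓
  (3,6) → (φ(3),φ(6)) = (1,9) ∈ E(G2) ✓
  (3,8) → (φ(3),φ(8)) = (1,3) ∈ E(G2) ✓
  (4,5) → (φ(4),φ(5)) = (2,4) ∈ E(G2) ✓
  (4,6) → (φ(4),φ(6)) = (4,9) ∈ E(G2) ✓
  (4,7) → (φ(4),φ(7)) = (4,5) ∈ E(G2) ✓
  (6,7) → (φ(6),φ(7)) = (5,9) ∈ E(G2) ✓
  (6,9) → (φ(6),φ(9)) = (7,9) ∈ E(G2) ✓
  (7,9) → (φ(7),φ(9)) = (5,7) ∈ E(G2) ✓
All 22 edges of G1 map to edges of G2, and |E(G1)| = |E(G2)| = 22, so φ is a bijection on edges as well as vertices. Hence G1 ≅ G2.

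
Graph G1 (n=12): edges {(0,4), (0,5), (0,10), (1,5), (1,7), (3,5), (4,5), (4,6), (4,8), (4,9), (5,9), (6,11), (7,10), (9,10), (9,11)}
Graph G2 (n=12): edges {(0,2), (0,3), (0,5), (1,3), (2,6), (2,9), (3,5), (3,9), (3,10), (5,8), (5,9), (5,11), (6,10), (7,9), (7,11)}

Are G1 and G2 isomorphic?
Yes, isomorphic

The graphs are isomorphic.
One valid mapping φ: V(G1) → V(G2): 0→0, 1→10, 2→4, 3→1, 4→5, 5→3, 6→11, 7→6, 8→8, 9→9, 10→2, 11→7

Verify φ preserves adjacency — for each edge of G1, its image is an edge of G2:
  (0,4) → (φ(0),φ(4)) = (0,5) ∈ E(G2) ✓
  (0,5) → (φ(0),φ(5)) = (0,3) ∈ E(G2) ✓
  (0,10) → (φ(0),φ(10)) = (0,2) ∈ E(G2) ✓
  (1,5) → (φ(1),φ(5)) = (3,10) ∈ E(G2) ✓
  (1,7) → (φ(1),φ(7)) = (6,10) ∈ E(G2) ✓
  (3,5) → (φ(3),φ(5)) = (1,3) ∈ E(G2) ✓
  (4,5) → (φ(4),φ(5)) = (3,5) ∈ E(G2) ✓
  (4,6) → (φ(4),φ(6)) = (5,11) ∈ E(G2) ✓
  (4,8) → (φ(4),φ(8)) = (5,8) ∈ E(G2) ✓
  (4,9) → (φ(4),φ(9)) = (5,9) ∈ E(G2) ✓
  (5,9) → (φ(5),φ(9)) = (3,9) ∈ E(G2) ✓
  (6,11) → (φ(6),φ(11)) = (7,11) ∈ E(G2) ✓
  (7,10) → (φ(7),φ(10)) = (2,6) ∈ E(G2) ✓
  (9,10) → (φ(9),φ(10)) = (2,9) ∈ E(G2) ✓
  (9,11) → (φ(9),φ(11)) = (7,9) ∈ E(G2) ✓
All 15 edges of G1 map to edges of G2, and |E(G1)| = |E(G2)| = 15, so φ is a bijection on edges as well as vertices. Hence G1 ≅ G2.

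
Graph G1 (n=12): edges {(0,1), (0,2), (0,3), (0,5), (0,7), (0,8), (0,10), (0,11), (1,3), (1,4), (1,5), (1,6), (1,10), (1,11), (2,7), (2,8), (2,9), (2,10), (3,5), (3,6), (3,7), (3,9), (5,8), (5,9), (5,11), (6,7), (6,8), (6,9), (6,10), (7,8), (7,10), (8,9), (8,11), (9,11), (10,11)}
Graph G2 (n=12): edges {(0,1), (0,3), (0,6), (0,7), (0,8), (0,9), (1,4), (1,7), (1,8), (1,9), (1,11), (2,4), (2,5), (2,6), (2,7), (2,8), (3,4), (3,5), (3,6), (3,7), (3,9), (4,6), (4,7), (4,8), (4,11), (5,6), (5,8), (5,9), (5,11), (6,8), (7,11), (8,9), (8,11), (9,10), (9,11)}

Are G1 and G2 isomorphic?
Yes, isomorphic

The graphs are isomorphic.
One valid mapping φ: V(G1) → V(G2): 0→8, 1→9, 2→2, 3→0, 4→10, 5→1, 6→3, 7→6, 8→4, 9→7, 10→5, 11→11

Verify φ preserves adjacency — for each edge of G1, its image is an edge of G2:
  (0,1) → (φ(0),φ(1)) = (8,9) ∈ E(G2) ✓
  (0,2) → (φ(0),φ(2)) = (2,8) ∈ E(G2) ✓
  (0,3) → (φ(0),φ(3)) = (0,8) ∈ E(G2) ✓
  (0,5) → (φ(0),φ(5)) = (1,8) ∈ E(G2) ✓
  (0,7) → (φ(0),φ(7)) = (6,8) ∈ E(G2) ✓
  (0,8) → (φ(0),φ(8)) = (4,8) ∈ E(G2) ✓
  (0,10) → (φ(0),φ(10)) = (5,8) ∈ E(G2) ✓
  (0,11) → (φ(0),φ(11)) = (8,11) ∈ E(G2) ✓
  (1,3) → (φ(1),φ(3)) = (0,9) ∈ E(G2) ✓
  (1,4) → (φ(1),φ(4)) = (9,10) ∈ E(G2) ✓
  (1,5) → (φ(1),φ(5)) = (1,9) ∈ E(G2) ✓
  (1,6) → (φ(1),φ(6)) = (3,9) ∈ E(G2) ✓
  (1,10) → (φ(1),φ(10)) = (5,9) ∈ E(G2) ✓
  (1,11) → (φ(1),φ(11)) = (9,11) ∈ E(G2) ✓
  (2,7) → (φ(2),φ(7)) = (2,6) ∈ E(G2) ✓
  (2,8) → (φ(2),φ(8)) = (2,4) ∈ E(G2) ✓
  (2,9) → (φ(2),φ(9)) = (2,7) ∈ E(G2) ✓
  (2,10) → (φ(2),φ(10)) = (2,5) ∈ E(G2) ✓
  (3,5) → (φ(3),φ(5)) = (0,1) ∈ E(G2) ✓
  (3,6) → (φ(3),φ(6)) = (0,3) ∈ E(G2) ✓
  (3,7) → (φ(3),φ(7)) = (0,6) ∈ E(G2) ✓
  (3,9) → (φ(3),φ(9)) = (0,7) ∈ E(G2) ✓
  (5,8) → (φ(5),φ(8)) = (1,4) ∈ E(G2) ✓
  (5,9) → (φ(5),φ(9)) = (1,7) ∈ E(G2) ✓
  (5,11) → (φ(5),φ(11)) = (1,11) ∈ E(G2) ✓
  (6,7) → (φ(6),φ(7)) = (3,6) ∈ E(G2) ✓
  (6,8) → (φ(6),φ(8)) = (3,4) ∈ E(G2) ✓
  (6,9) → (φ(6),φ(9)) = (3,7) ∈ E(G2) ✓
  (6,10) → (φ(6),φ(10)) = (3,5) ∈ E(G2) ✓
  (7,8) → (φ(7),φ(8)) = (4,6) ∈ E(G2) ✓
  (7,10) → (φ(7),φ(10)) = (5,6) ∈ E(G2) ✓
  (8,9) → (φ(8),φ(9)) = (4,7) ∈ E(G2) ✓
  (8,11) → (φ(8),φ(11)) = (4,11) ∈ E(G2) ✓
  (9,11) → (φ(9),φ(11)) = (7,11) ∈ E(G2) ✓
  (10,11) → (φ(10),φ(11)) = (5,11) ∈ E(G2) ✓
All 35 edges of G1 map to edges of G2, and |E(G1)| = |E(G2)| = 35, so φ is a bijection on edges as well as vertices. Hence G1 ≅ G2.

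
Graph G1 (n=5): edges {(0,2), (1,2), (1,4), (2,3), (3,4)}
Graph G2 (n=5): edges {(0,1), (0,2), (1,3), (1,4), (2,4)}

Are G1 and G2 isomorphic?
Yes, isomorphic

The graphs are isomorphic.
One valid mapping φ: V(G1) → V(G2): 0→3, 1→4, 2→1, 3→0, 4→2

Verify φ preserves adjacency — for each edge of G1, its image is an edge of G2:
  (0,2) → (φ(0),φ(2)) = (1,3) ∈ E(G2) ✓
  (1,2) → (φ(1),φ(2)) = (1,4) ∈ E(G2) ✓
  (1,4) → (φ(1),φ(4)) = (2,4) ∈ E(G2) ✓
  (2,3) → (φ(2),φ(3)) = (0,1) ∈ E(G2) ✓
  (3,4) → (φ(3),φ(4)) = (0,2) ∈ E(G2) ✓
All 5 edges of G1 map to edges of G2, and |E(G1)| = |E(G2)| = 5, so φ is a bijection on edges as well as vertices. Hence G1 ≅ G2.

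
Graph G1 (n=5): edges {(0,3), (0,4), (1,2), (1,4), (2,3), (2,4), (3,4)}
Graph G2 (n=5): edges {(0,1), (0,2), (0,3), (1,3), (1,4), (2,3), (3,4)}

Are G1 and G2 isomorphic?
Yes, isomorphic

The graphs are isomorphic.
One valid mapping φ: V(G1) → V(G2): 0→2, 1→4, 2→1, 3→0, 4→3

Verify φ preserves adjacency — for each edge of G1, its image is an edge of G2:
  (0,3) → (φ(0),φ(3)) = (0,2) ∈ E(G2) ✓
  (0,4) → (φ(0),φ(4)) = (2,3) ∈ E(G2) ✓
  (1,2) → (φ(1),φ(2)) = (1,4) ∈ E(G2) ✓
  (1,4) → (φ(1),φ(4)) = (3,4) ∈ E(G2) ✓
  (2,3) → (φ(2),φ(3)) = (0,1) ∈ E(G2) ✓
  (2,4) → (φ(2),φ(4)) = (1,3) ∈ E(G2) ✓
  (3,4) → (φ(3),φ(4)) = (0,3) ∈ E(G2) ✓
All 7 edges of G1 map to edges of G2, and |E(G1)| = |E(G2)| = 7, so φ is a bijection on edges as well as vertices. Hence G1 ≅ G2.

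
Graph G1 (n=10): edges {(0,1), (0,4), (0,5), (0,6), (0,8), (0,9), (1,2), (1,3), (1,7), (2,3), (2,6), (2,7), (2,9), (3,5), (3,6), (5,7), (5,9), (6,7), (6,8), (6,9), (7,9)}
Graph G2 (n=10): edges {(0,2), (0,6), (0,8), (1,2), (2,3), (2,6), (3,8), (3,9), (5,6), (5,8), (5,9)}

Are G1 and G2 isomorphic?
No, not isomorphic

The graphs are NOT isomorphic.

Connected components of G1: 1 component(s) with vertex sets [[0, 1, 2, 3, 4, 5, 6, 7, 8, 9]], sizes [10].
Connected components of G2: 3 component(s) with vertex sets [[4], [7], [0, 1, 2, 3, 5, 6, 8, 9]], sizes [1, 1, 8].
The number of connected components (and the multiset of component sizes) is an isomorphism invariant — an isomorphism maps each component of G1 bijectively onto a component of G2. Since G1 has 1 component(s) and G2 has 3, they cannot be isomorphic.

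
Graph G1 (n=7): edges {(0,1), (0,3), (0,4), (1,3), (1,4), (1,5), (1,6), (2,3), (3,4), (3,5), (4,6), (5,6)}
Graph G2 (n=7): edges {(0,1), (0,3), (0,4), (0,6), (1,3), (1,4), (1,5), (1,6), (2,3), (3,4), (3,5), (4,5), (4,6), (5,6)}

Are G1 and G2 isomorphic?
No, not isomorphic

The graphs are NOT isomorphic.

Counting edges: G1 has 12 edge(s); G2 has 14 edge(s).
Edge count is an isomorphism invariant (a bijection on vertices induces a bijection on edges), so differing edge counts rule out isomorphism.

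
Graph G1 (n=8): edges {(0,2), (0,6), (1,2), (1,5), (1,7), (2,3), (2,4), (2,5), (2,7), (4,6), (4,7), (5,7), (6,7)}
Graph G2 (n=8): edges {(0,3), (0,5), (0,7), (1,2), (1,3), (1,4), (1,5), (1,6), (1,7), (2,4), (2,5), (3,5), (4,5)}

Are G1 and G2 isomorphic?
Yes, isomorphic

The graphs are isomorphic.
One valid mapping φ: V(G1) → V(G2): 0→7, 1→4, 2→1, 3→6, 4→3, 5→2, 6→0, 7→5

Verify φ preserves adjacency — for each edge of G1, its image is an edge of G2:
  (0,2) → (φ(0),φ(2)) = (1,7) ∈ E(G2) ✓
  (0,6) → (φ(0),φ(6)) = (0,7) ∈ E(G2) ✓
  (1,2) → (φ(1),φ(2)) = (1,4) ∈ E(G2) ✓
  (1,5) → (φ(1),φ(5)) = (2,4) ∈ E(G2) ✓
  (1,7) → (φ(1),φ(7)) = (4,5) ∈ E(G2) ✓
  (2,3) → (φ(2),φ(3)) = (1,6) ∈ E(G2) ✓
  (2,4) → (φ(2),φ(4)) = (1,3) ∈ E(G2) ✓
  (2,5) → (φ(2),φ(5)) = (1,2) ∈ E(G2) ✓
  (2,7) → (φ(2),φ(7)) = (1,5) ∈ E(G2) ✓
  (4,6) → (φ(4),φ(6)) = (0,3) ∈ E(G2) ✓
  (4,7) → (φ(4),φ(7)) = (3,5) ∈ E(G2) ✓
  (5,7) → (φ(5),φ(7)) = (2,5) ∈ E(G2) ✓
  (6,7) → (φ(6),φ(7)) = (0,5) ∈ E(G2) ✓
All 13 edges of G1 map to edges of G2, and |E(G1)| = |E(G2)| = 13, so φ is a bijection on edges as well as vertices. Hence G1 ≅ G2.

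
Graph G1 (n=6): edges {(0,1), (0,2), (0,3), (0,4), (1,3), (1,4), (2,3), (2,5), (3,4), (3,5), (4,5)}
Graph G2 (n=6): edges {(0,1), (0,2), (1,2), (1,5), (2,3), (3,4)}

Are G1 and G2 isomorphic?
No, not isomorphic

The graphs are NOT isomorphic.

Degrees in G1: deg(0)=4, deg(1)=3, deg(2)=3, deg(3)=5, deg(4)=4, deg(5)=3.
Sorted degree sequence of G1: [5, 4, 4, 3, 3, 3].
Degrees in G2: deg(0)=2, deg(1)=3, deg(2)=3, deg(3)=2, deg(4)=1, deg(5)=1.
Sorted degree sequence of G2: [3, 3, 2, 2, 1, 1].
The (sorted) degree sequence is an isomorphism invariant, so since G1 and G2 have different degree sequences they cannot be isomorphic.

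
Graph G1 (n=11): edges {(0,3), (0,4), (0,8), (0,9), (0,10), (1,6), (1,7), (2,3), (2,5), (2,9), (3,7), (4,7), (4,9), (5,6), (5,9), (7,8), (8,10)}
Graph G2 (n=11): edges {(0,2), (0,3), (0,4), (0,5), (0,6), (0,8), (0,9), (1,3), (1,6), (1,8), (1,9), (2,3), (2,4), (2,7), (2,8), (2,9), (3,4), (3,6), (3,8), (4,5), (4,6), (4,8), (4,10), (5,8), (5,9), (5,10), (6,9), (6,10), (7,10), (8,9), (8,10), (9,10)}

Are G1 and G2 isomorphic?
No, not isomorphic

The graphs are NOT isomorphic.

Counting triangles (3-cliques): G1 has 3, G2 has 33.
Triangle count is an isomorphism invariant, so differing triangle counts rule out isomorphism.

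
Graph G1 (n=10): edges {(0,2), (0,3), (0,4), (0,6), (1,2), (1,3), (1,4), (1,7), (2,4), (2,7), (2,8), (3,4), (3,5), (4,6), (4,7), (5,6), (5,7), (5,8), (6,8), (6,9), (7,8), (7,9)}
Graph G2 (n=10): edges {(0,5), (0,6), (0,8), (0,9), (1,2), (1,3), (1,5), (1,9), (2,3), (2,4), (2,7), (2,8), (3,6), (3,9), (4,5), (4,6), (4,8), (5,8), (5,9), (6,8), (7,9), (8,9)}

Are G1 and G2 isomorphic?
Yes, isomorphic

The graphs are isomorphic.
One valid mapping φ: V(G1) → V(G2): 0→4, 1→0, 2→5, 3→6, 4→8, 5→3, 6→2, 7→9, 8→1, 9→7

Verify φ preserves adjacency — for each edge of G1, its image is an edge of G2:
  (0,2) → (φ(0),φ(2)) = (4,5) ∈ E(G2) ✓
  (0,3) → (φ(0),φ(3)) = (4,6) ∈ E(G2) ✓
  (0,4) → (φ(0),φ(4)) = (4,8) ∈ E(G2) ✓
  (0,6) → (φ(0),φ(6)) = (2,4) ∈ E(G2) ✓
  (1,2) → (φ(1),φ(2)) = (0,5) ∈ E(G2) ✓
  (1,3) → (φ(1),φ(3)) = (0,6) ∈ E(G2) ✓
  (1,4) → (φ(1),φ(4)) = (0,8) ∈ E(G2) ✓
  (1,7) → (φ(1),φ(7)) = (0,9) ∈ E(G2) ✓
  (2,4) → (φ(2),φ(4)) = (5,8) ∈ E(G2) ✓
  (2,7) → (φ(2),φ(7)) = (5,9) ∈ E(G2) ✓
  (2,8) → (φ(2),φ(8)) = (1,5) ∈ E(G2) ✓
  (3,4) → (φ(3),φ(4)) = (6,8) ∈ E(G2) ✓
  (3,5) → (φ(3),φ(5)) = (3,6) ∈ E(G2) ✓
  (4,6) → (φ(4),φ(6)) = (2,8) ∈ E(G2) ✓
  (4,7) → (φ(4),φ(7)) = (8,9) ∈ E(G2) ✓
  (5,6) → (φ(5),φ(6)) = (2,3) ∈ E(G2) ✓
  (5,7) → (φ(5),φ(7)) = (3,9) ∈ E(G2) ✓
  (5,8) → (φ(5),φ(8)) = (1,3) ∈ E(G2) ✓
  (6,8) → (φ(6),φ(8)) = (1,2) ∈ E(G2) ✓
  (6,9) → (φ(6),φ(9)) = (2,7) ∈ E(G2) ✓
  (7,8) → (φ(7),φ(8)) = (1,9) ∈ E(G2) ✓
  (7,9) → (φ(7),φ(9)) = (7,9) ∈ E(G2) ✓
All 22 edges of G1 map to edges of G2, and |E(G1)| = |E(G2)| = 22, so φ is a bijection on edges as well as vertices. Hence G1 ≅ G2.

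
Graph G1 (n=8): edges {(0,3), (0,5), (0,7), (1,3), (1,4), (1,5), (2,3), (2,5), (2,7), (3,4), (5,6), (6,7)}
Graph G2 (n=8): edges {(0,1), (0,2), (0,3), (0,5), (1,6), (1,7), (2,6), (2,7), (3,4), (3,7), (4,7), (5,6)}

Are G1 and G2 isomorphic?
Yes, isomorphic

The graphs are isomorphic.
One valid mapping φ: V(G1) → V(G2): 0→1, 1→3, 2→2, 3→7, 4→4, 5→0, 6→5, 7→6

Verify φ preserves adjacency — for each edge of G1, its image is an edge of G2:
  (0,3) → (φ(0),φ(3)) = (1,7) ∈ E(G2) ✓
  (0,5) → (φ(0),φ(5)) = (0,1) ∈ E(G2) ✓
  (0,7) → (φ(0),φ(7)) = (1,6) ∈ E(G2) ✓
  (1,3) → (φ(1),φ(3)) = (3,7) ∈ E(G2) ✓
  (1,4) → (φ(1),φ(4)) = (3,4) ∈ E(G2) ✓
  (1,5) → (φ(1),φ(5)) = (0,3) ∈ E(G2) ✓
  (2,3) → (φ(2),φ(3)) = (2,7) ∈ E(G2) ✓
  (2,5) → (φ(2),φ(5)) = (0,2) ∈ E(G2) ✓
  (2,7) → (φ(2),φ(7)) = (2,6) ∈ E(G2) ✓
  (3,4) → (φ(3),φ(4)) = (4,7) ∈ E(G2) ✓
  (5,6) → (φ(5),φ(6)) = (0,5) ∈ E(G2) ✓
  (6,7) → (φ(6),φ(7)) = (5,6) ∈ E(G2) ✓
All 12 edges of G1 map to edges of G2, and |E(G1)| = |E(G2)| = 12, so φ is a bijection on edges as well as vertices. Hence G1 ≅ G2.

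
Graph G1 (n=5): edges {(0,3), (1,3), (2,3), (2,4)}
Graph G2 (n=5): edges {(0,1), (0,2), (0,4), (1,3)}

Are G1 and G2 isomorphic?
Yes, isomorphic

The graphs are isomorphic.
One valid mapping φ: V(G1) → V(G2): 0→4, 1→2, 2→1, 3→0, 4→3

Verify φ preserves adjacency — for each edge of G1, its image is an edge of G2:
  (0,3) → (φ(0),φ(3)) = (0,4) ∈ E(G2) ✓
  (1,3) → (φ(1),φ(3)) = (0,2) ∈ E(G2) ✓
  (2,3) → (φ(2),φ(3)) = (0,1) ∈ E(G2) ✓
  (2,4) → (φ(2),φ(4)) = (1,3) ∈ E(G2) ✓
All 4 edges of G1 map to edges of G2, and |E(G1)| = |E(G2)| = 4, so φ is a bijection on edges as well as vertices. Hence G1 ≅ G2.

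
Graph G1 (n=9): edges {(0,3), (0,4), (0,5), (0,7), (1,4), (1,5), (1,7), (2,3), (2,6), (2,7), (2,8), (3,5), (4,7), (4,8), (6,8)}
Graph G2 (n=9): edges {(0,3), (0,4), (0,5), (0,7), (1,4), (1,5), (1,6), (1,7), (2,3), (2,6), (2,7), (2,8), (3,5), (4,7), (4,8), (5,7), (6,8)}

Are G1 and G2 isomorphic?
No, not isomorphic

The graphs are NOT isomorphic.

Counting edges: G1 has 15 edge(s); G2 has 17 edge(s).
Edge count is an isomorphism invariant (a bijection on vertices induces a bijection on edges), so differing edge counts rule out isomorphism.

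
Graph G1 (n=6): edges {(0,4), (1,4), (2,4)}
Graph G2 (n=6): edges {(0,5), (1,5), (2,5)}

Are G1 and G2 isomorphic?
Yes, isomorphic

The graphs are isomorphic.
One valid mapping φ: V(G1) → V(G2): 0→1, 1→0, 2→2, 3→3, 4→5, 5→4

Verify φ preserves adjacency — for each edge of G1, its image is an edge of G2:
  (0,4) → (φ(0),φ(4)) = (1,5) ∈ E(G2) ✓
  (1,4) → (φ(1),φ(4)) = (0,5) ∈ E(G2) ✓
  (2,4) → (φ(2),φ(4)) = (2,5) ∈ E(G2) ✓
All 3 edges of G1 map to edges of G2, and |E(G1)| = |E(G2)| = 3, so φ is a bijection on edges as well as vertices. Hence G1 ≅ G2.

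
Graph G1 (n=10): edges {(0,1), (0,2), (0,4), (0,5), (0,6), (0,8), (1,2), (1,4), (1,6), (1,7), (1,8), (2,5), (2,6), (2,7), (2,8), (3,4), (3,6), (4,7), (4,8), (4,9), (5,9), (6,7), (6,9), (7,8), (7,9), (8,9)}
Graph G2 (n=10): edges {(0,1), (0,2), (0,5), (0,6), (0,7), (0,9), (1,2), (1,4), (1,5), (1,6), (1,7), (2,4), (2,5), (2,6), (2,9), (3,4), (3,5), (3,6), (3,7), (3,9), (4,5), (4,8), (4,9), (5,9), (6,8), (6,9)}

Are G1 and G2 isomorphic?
Yes, isomorphic

The graphs are isomorphic.
One valid mapping φ: V(G1) → V(G2): 0→1, 1→2, 2→0, 3→8, 4→4, 5→7, 6→6, 7→9, 8→5, 9→3

Verify φ preserves adjacency — for each edge of G1, its image is an edge of G2:
  (0,1) → (φ(0),φ(1)) = (1,2) ∈ E(G2) ✓
  (0,2) → (φ(0),φ(2)) = (0,1) ∈ E(G2) ✓
  (0,4) → (φ(0),φ(4)) = (1,4) ∈ E(G2) ✓
  (0,5) → (φ(0),φ(5)) = (1,7) ∈ E(G2) ✓
  (0,6) → (φ(0),φ(6)) = (1,6) ∈ E(G2) ✓
  (0,8) → (φ(0),φ(8)) = (1,5) ∈ E(G2) ✓
  (1,2) → (φ(1),φ(2)) = (0,2) ∈ E(G2) ✓
  (1,4) → (φ(1),φ(4)) = (2,4) ∈ E(G2) ✓
  (1,6) → (φ(1),φ(6)) = (2,6) ∈ E(G2) ✓
  (1,7) → (φ(1),φ(7)) = (2,9) ∈ E(G2) ✓
  (1,8) → (φ(1),φ(8)) = (2,5) ∈ E(G2) ✓
  (2,5) → (φ(2),φ(5)) = (0,7) ∈ E(G2) ✓
  (2,6) → (φ(2),φ(6)) = (0,6) ∈ E(G2) ✓
  (2,7) → (φ(2),φ(7)) = (0,9) ∈ E(G2) ✓
  (2,8) → (φ(2),φ(8)) = (0,5) ∈ E(G2) ✓
  (3,4) → (φ(3),φ(4)) = (4,8) ∈ E(G2) ✓
  (3,6) → (φ(3),φ(6)) = (6,8) ∈ E(G2) ✓
  (4,7) → (φ(4),φ(7)) = (4,9) ∈ E(G2) ✓
  (4,8) → (φ(4),φ(8)) = (4,5) ∈ E(G2) ✓
  (4,9) → (φ(4),φ(9)) = (3,4) ∈ E(G2) ✓
  (5,9) → (φ(5),φ(9)) = (3,7) ∈ E(G2) ✓
  (6,7) → (φ(6),φ(7)) = (6,9) ∈ E(G2) ✓
  (6,9) → (φ(6),φ(9)) = (3,6) ∈ E(G2) ✓
  (7,8) → (φ(7),φ(8)) = (5,9) ∈ E(G2) ✓
  (7,9) → (φ(7),φ(9)) = (3,9) ∈ E(G2) ✓
  (8,9) → (φ(8),φ(9)) = (3,5) ∈ E(G2) ✓
All 26 edges of G1 map to edges of G2, and |E(G1)| = |E(G2)| = 26, so φ is a bijection on edges as well as vertices. Hence G1 ≅ G2.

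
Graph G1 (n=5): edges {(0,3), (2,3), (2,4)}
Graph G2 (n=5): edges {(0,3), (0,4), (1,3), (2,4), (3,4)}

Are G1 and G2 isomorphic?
No, not isomorphic

The graphs are NOT isomorphic.

Connected components of G1: 2 component(s) with vertex sets [[1], [0, 2, 3, 4]], sizes [1, 4].
Connected components of G2: 1 component(s) with vertex sets [[0, 1, 2, 3, 4]], sizes [5].
The number of connected components (and the multiset of component sizes) is an isomorphism invariant — an isomorphism maps each component of G1 bijectively onto a component of G2. Since G1 has 2 component(s) and G2 has 1, they cannot be isomorphic.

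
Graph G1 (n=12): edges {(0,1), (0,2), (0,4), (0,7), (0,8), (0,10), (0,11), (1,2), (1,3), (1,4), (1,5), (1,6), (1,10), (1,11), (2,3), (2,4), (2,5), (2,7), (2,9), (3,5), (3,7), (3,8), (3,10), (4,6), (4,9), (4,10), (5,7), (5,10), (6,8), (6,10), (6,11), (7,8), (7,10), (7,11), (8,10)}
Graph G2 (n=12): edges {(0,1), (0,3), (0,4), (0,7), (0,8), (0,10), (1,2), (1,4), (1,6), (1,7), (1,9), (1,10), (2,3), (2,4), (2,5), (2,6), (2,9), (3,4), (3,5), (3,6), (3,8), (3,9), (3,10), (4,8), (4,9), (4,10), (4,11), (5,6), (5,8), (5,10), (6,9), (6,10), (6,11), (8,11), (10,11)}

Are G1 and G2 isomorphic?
Yes, isomorphic

The graphs are isomorphic.
One valid mapping φ: V(G1) → V(G2): 0→10, 1→4, 2→1, 3→2, 4→0, 5→9, 6→8, 7→6, 8→5, 9→7, 10→3, 11→11

Verify φ preserves adjacency — for each edge of G1, its image is an edge of G2:
  (0,1) → (φ(0),φ(1)) = (4,10) ∈ E(G2) ✓
  (0,2) → (φ(0),φ(2)) = (1,10) ∈ E(G2) ✓
  (0,4) → (φ(0),φ(4)) = (0,10) ∈ E(G2) ✓
  (0,7) → (φ(0),φ(7)) = (6,10) ∈ E(G2) ✓
  (0,8) → (φ(0),φ(8)) = (5,10) ∈ E(G2) ✓
  (0,10) → (φ(0),φ(10)) = (3,10) ∈ E(G2) ✓
  (0,11) → (φ(0),φ(11)) = (10,11) ∈ E(G2) ✓
  (1,2) → (φ(1),φ(2)) = (1,4) ∈ E(G2) ✓
  (1,3) → (φ(1),φ(3)) = (2,4) ∈ E(G2) ✓
  (1,4) → (φ(1),φ(4)) = (0,4) ∈ E(G2) ✓
  (1,5) → (φ(1),φ(5)) = (4,9) ∈ E(G2) ✓
  (1,6) → (φ(1),φ(6)) = (4,8) ∈ E(G2) ✓
  (1,10) → (φ(1),φ(10)) = (3,4) ∈ E(G2) ✓
  (1,11) → (φ(1),φ(11)) = (4,11) ∈ E(G2) ✓
  (2,3) → (φ(2),φ(3)) = (1,2) ∈ E(G2) ✓
  (2,4) → (φ(2),φ(4)) = (0,1) ∈ E(G2) ✓
  (2,5) → (φ(2),φ(5)) = (1,9) ∈ E(G2) ✓
  (2,7) → (φ(2),φ(7)) = (1,6) ∈ E(G2) ✓
  (2,9) → (φ(2),φ(9)) = (1,7) ∈ E(G2) ✓
  (3,5) → (φ(3),φ(5)) = (2,9) ∈ E(G2) ✓
  (3,7) → (φ(3),φ(7)) = (2,6) ∈ E(G2) ✓
  (3,8) → (φ(3),φ(8)) = (2,5) ∈ E(G2) ✓
  (3,10) → (φ(3),φ(10)) = (2,3) ∈ E(G2) ✓
  (4,6) → (φ(4),φ(6)) = (0,8) ∈ E(G2) ✓
  (4,9) → (φ(4),φ(9)) = (0,7) ∈ E(G2) ✓
  (4,10) → (φ(4),φ(10)) = (0,3) ∈ E(G2) ✓
  (5,7) → (φ(5),φ(7)) = (6,9) ∈ E(G2) ✓
  (5,10) → (φ(5),φ(10)) = (3,9) ∈ E(G2) ✓
  (6,8) → (φ(6),φ(8)) = (5,8) ∈ E(G2) ✓
  (6,10) → (φ(6),φ(10)) = (3,8) ∈ E(G2) ✓
  (6,11) → (φ(6),φ(11)) = (8,11) ∈ E(G2) ✓
  (7,8) → (φ(7),φ(8)) = (5,6) ∈ E(G2) ✓
  (7,10) → (φ(7),φ(10)) = (3,6) ∈ E(G2) ✓
  (7,11) → (φ(7),φ(11)) = (6,11) ∈ E(G2) ✓
  (8,10) → (φ(8),φ(10)) = (3,5) ∈ E(G2) ✓
All 35 edges of G1 map to edges of G2, and |E(G1)| = |E(G2)| = 35, so φ is a bijection on edges as well as vertices. Hence G1 ≅ G2.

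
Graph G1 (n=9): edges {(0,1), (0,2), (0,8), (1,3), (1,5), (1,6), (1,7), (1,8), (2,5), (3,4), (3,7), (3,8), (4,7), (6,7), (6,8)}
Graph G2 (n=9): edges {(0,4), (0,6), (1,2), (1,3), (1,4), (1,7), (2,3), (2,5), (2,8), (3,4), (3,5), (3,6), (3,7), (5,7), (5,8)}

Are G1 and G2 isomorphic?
Yes, isomorphic

The graphs are isomorphic.
One valid mapping φ: V(G1) → V(G2): 0→4, 1→3, 2→0, 3→2, 4→8, 5→6, 6→7, 7→5, 8→1

Verify φ preserves adjacency — for each edge of G1, its image is an edge of G2:
  (0,1) → (φ(0),φ(1)) = (3,4) ∈ E(G2) ✓
  (0,2) → (φ(0),φ(2)) = (0,4) ∈ E(G2) ✓
  (0,8) → (φ(0),φ(8)) = (1,4) ∈ E(G2) ✓
  (1,3) → (φ(1),φ(3)) = (2,3) ∈ E(G2) ✓
  (1,5) → (φ(1),φ(5)) = (3,6) ∈ E(G2) ✓
  (1,6) → (φ(1),φ(6)) = (3,7) ∈ E(G2) ✓
  (1,7) → (φ(1),φ(7)) = (3,5) ∈ E(G2) ✓
  (1,8) → (φ(1),φ(8)) = (1,3) ∈ E(G2) ✓
  (2,5) → (φ(2),φ(5)) = (0,6) ∈ E(G2) ✓
  (3,4) → (φ(3),φ(4)) = (2,8) ∈ E(G2) ✓
  (3,7) → (φ(3),φ(7)) = (2,5) ∈ E(G2) ✓
  (3,8) → (φ(3),φ(8)) = (1,2) ∈ E(G2) ✓
  (4,7) → (φ(4),φ(7)) = (5,8) ∈ E(G2) ✓
  (6,7) → (φ(6),φ(7)) = (5,7) ∈ E(G2) ✓
  (6,8) → (φ(6),φ(8)) = (1,7) ∈ E(G2) ✓
All 15 edges of G1 map to edges of G2, and |E(G1)| = |E(G2)| = 15, so φ is a bijection on edges as well as vertices. Hence G1 ≅ G2.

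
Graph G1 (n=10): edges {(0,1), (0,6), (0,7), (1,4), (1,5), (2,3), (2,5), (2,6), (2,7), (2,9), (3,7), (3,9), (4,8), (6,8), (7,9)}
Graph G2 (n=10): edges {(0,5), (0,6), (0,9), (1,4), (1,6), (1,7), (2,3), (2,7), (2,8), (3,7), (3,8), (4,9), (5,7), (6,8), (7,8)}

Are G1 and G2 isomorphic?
Yes, isomorphic

The graphs are isomorphic.
One valid mapping φ: V(G1) → V(G2): 0→6, 1→0, 2→7, 3→2, 4→9, 5→5, 6→1, 7→8, 8→4, 9→3

Verify φ preserves adjacency — for each edge of G1, its image is an edge of G2:
  (0,1) → (φ(0),φ(1)) = (0,6) ∈ E(G2) ✓
  (0,6) → (φ(0),φ(6)) = (1,6) ∈ E(G2) ✓
  (0,7) → (φ(0),φ(7)) = (6,8) ∈ E(G2) ✓
  (1,4) → (φ(1),φ(4)) = (0,9) ∈ E(G2) ✓
  (1,5) → (φ(1),φ(5)) = (0,5) ∈ E(G2) ✓
  (2,3) → (φ(2),φ(3)) = (2,7) ∈ E(G2) ✓
  (2,5) → (φ(2),φ(5)) = (5,7) ∈ E(G2) ✓
  (2,6) → (φ(2),φ(6)) = (1,7) ∈ E(G2) ✓
  (2,7) → (φ(2),φ(7)) = (7,8) ∈ E(G2) ✓
  (2,9) → (φ(2),φ(9)) = (3,7) ∈ E(G2) ✓
  (3,7) → (φ(3),φ(7)) = (2,8) ∈ E(G2) ✓
  (3,9) → (φ(3),φ(9)) = (2,3) ∈ E(G2) ✓
  (4,8) → (φ(4),φ(8)) = (4,9) ∈ E(G2) ✓
  (6,8) → (φ(6),φ(8)) = (1,4) ∈ E(G2) ✓
  (7,9) → (φ(7),φ(9)) = (3,8) ∈ E(G2) ✓
All 15 edges of G1 map to edges of G2, and |E(G1)| = |E(G2)| = 15, so φ is a bijection on edges as well as vertices. Hence G1 ≅ G2.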